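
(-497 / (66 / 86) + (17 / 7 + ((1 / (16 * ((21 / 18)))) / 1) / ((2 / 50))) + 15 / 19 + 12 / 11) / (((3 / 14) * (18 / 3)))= -22540423 / 45144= -499.30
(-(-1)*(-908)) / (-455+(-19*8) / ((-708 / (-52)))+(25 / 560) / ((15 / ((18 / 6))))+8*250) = -18000192 / 30406945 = -0.59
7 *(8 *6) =336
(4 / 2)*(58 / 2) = 58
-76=-76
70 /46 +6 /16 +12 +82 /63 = 176179 /11592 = 15.20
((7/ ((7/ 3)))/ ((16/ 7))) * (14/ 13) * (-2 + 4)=147/ 52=2.83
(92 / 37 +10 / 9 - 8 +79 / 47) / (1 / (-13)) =553735 / 15651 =35.38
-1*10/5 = -2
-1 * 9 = -9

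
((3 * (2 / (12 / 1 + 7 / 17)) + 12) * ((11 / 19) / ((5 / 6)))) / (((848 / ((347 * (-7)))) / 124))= -3272569839 / 1062385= -3080.40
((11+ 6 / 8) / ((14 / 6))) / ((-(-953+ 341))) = 47 / 5712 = 0.01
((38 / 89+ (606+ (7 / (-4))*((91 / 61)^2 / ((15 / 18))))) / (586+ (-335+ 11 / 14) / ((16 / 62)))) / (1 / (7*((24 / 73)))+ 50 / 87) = -181235106748864 / 215532175236235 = -0.84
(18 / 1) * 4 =72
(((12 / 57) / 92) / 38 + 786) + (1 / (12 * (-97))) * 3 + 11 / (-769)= 1947181141751 / 2477382716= 785.98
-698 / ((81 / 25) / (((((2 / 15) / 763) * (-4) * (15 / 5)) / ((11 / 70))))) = 279200 / 97119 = 2.87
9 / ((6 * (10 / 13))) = 39 / 20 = 1.95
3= 3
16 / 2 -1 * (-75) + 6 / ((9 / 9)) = 89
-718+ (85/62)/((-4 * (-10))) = -356111/496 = -717.97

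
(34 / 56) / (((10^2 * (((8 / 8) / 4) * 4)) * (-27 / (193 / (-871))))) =3281 / 65847600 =0.00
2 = 2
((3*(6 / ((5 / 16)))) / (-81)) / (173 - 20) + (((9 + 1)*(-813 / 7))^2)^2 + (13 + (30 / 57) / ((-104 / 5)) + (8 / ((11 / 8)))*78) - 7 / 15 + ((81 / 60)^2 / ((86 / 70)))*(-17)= 56226908265578805467090921 / 30901117206960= 1819575256421.94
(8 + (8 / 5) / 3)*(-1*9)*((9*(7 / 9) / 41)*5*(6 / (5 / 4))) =-64512 / 205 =-314.69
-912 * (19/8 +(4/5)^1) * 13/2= -94107/5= -18821.40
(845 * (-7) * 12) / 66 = -11830 / 11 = -1075.45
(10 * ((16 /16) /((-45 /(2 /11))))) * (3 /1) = -4 /33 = -0.12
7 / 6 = 1.17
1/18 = 0.06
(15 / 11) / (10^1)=3 / 22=0.14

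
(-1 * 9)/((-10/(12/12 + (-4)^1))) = -27/10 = -2.70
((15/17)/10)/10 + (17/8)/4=1469/2720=0.54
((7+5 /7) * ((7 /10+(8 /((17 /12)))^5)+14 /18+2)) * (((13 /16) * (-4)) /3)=-9545637960053 /198779980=-48021.12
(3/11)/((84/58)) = 29/154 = 0.19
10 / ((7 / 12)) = 120 / 7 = 17.14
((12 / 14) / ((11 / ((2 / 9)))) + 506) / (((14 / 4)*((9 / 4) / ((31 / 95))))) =5797744 / 276507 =20.97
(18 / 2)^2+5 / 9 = 81.56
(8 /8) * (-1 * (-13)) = 13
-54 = -54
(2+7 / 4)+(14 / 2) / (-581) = 1241 / 332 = 3.74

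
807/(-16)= -807/16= -50.44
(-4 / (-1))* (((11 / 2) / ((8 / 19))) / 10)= 5.22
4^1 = 4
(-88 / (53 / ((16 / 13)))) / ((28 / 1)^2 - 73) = -1408 / 489879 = -0.00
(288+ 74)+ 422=784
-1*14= -14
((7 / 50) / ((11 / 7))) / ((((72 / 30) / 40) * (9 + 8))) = 49 / 561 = 0.09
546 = 546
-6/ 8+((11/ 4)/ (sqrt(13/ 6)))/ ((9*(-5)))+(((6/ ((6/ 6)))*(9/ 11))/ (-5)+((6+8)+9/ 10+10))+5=6197/ 220 - 11*sqrt(78)/ 2340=28.13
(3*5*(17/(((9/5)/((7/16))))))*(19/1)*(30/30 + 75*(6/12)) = 4352425/96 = 45337.76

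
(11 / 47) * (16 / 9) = 0.42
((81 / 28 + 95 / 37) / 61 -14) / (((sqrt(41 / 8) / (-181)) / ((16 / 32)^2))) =159114747 * sqrt(82) / 5182072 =278.04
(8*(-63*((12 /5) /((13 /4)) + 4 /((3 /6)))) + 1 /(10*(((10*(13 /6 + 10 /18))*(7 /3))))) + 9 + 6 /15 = -979816879 /222950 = -4394.78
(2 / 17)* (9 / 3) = 6 / 17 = 0.35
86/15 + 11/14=1369/210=6.52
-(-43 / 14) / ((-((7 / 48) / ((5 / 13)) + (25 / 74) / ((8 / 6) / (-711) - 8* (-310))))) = -252483872280 / 31180234421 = -8.10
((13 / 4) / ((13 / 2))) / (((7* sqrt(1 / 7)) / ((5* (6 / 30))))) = sqrt(7) / 14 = 0.19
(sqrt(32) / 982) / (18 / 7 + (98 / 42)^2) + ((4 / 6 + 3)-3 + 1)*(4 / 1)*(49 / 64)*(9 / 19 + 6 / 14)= 126*sqrt(2) / 247955 + 175 / 38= 4.61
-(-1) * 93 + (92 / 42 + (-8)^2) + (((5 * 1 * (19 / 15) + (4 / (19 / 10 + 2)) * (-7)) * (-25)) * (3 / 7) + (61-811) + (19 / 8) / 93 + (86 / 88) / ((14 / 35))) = -5135851 / 8866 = -579.27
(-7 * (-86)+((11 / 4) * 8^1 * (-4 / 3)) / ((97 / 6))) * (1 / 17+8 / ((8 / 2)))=2037630 / 1649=1235.68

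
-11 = -11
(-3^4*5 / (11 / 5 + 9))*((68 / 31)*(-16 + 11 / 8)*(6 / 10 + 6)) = 26582985 / 3472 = 7656.39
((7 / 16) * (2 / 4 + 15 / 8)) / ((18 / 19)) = 2527 / 2304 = 1.10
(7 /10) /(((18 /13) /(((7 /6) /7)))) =91 /1080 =0.08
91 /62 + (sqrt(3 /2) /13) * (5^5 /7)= 91 /62 + 3125 * sqrt(6) /182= 43.53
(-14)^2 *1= 196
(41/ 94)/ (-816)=-41/ 76704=-0.00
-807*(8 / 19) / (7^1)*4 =-25824 / 133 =-194.17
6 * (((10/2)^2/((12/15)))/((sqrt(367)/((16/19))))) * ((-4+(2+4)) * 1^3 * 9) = 54000 * sqrt(367)/6973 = 148.36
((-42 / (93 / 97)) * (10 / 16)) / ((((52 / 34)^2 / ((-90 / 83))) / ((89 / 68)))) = 231148575 / 13914784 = 16.61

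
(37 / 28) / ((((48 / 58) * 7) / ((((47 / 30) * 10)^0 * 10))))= 5365 / 2352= 2.28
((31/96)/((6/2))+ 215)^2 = 46271.30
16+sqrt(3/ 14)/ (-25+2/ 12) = 16-3* sqrt(42)/ 1043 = 15.98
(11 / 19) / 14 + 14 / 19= 207 / 266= 0.78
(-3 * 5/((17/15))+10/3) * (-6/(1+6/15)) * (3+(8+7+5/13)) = 1206950/1547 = 780.19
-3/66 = -1/22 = -0.05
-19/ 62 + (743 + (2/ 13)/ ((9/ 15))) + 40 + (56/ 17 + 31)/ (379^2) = 4622934878875/ 5904506946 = 782.95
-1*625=-625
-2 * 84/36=-14/3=-4.67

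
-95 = -95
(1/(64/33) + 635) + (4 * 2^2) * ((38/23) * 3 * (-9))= -115145/1472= -78.22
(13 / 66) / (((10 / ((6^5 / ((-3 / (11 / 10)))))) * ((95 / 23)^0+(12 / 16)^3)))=-6912 / 175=-39.50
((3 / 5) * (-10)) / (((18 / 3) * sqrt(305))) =-sqrt(305) / 305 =-0.06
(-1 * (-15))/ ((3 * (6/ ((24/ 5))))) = 4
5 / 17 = 0.29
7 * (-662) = -4634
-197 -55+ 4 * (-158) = -884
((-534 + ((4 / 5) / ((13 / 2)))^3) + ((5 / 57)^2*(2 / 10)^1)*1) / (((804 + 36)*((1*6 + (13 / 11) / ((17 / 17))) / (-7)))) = 5241082012507 / 8458592805000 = 0.62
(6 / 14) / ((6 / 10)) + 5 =40 / 7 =5.71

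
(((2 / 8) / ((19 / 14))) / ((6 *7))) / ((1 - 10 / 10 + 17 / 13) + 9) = 13 / 30552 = 0.00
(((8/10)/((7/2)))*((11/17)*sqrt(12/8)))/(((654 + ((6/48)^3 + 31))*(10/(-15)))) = -11264*sqrt(6)/69559665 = -0.00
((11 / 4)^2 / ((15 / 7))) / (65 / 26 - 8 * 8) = -847 / 14760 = -0.06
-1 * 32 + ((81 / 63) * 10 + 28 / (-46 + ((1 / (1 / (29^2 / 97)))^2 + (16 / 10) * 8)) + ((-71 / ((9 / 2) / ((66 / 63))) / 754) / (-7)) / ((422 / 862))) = -548272242038720 / 29685554611713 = -18.47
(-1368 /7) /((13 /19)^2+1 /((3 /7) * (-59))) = -43705548 /95851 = -455.97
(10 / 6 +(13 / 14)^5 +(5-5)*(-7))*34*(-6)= -64650983 / 134456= -480.83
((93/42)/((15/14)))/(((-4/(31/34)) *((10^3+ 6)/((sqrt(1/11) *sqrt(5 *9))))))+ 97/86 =97/86 - 961 *sqrt(55)/7524880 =1.13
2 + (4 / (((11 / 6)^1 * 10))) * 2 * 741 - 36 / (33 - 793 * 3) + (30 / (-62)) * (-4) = 218193704 / 666655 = 327.30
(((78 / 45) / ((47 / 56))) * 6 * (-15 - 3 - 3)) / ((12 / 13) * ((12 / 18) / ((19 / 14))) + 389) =-5034848 / 7535275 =-0.67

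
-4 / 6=-2 / 3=-0.67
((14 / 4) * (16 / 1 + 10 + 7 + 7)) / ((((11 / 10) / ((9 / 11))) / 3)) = 37800 / 121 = 312.40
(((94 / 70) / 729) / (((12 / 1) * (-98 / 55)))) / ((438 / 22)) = -5687 / 1314247032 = -0.00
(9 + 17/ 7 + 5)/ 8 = 115/ 56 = 2.05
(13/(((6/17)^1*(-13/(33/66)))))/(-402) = 17/4824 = 0.00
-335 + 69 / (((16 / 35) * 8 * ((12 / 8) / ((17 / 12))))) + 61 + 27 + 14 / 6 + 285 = 14887 / 256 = 58.15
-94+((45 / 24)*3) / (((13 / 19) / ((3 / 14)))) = -134299 / 1456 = -92.24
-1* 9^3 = -729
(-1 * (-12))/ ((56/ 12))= 18/ 7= 2.57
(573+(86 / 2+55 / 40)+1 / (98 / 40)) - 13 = 237075 / 392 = 604.78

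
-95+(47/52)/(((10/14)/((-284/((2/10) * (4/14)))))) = -165983/26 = -6383.96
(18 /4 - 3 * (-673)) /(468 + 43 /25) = 101175 /23486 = 4.31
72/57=24/19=1.26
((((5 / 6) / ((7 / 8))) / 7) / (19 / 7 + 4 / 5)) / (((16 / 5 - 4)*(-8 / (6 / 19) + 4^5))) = -125 / 2579556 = -0.00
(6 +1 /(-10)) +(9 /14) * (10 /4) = 1051 /140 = 7.51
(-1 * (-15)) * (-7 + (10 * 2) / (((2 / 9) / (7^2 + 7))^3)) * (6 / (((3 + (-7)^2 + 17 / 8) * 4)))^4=99551509989120 / 35152125121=2832.02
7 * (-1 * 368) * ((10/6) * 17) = -218960/3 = -72986.67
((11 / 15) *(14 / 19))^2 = 23716 / 81225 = 0.29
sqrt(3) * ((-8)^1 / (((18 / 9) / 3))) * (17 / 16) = -51 * sqrt(3) / 4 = -22.08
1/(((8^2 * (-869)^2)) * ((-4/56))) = -7/24165152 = -0.00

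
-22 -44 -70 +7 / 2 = -265 / 2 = -132.50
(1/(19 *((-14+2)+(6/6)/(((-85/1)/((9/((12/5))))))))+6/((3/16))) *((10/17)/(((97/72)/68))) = 159322880/167713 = 949.97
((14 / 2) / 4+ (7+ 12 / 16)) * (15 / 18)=95 / 12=7.92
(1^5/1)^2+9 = 10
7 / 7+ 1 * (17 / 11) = 28 / 11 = 2.55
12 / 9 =4 / 3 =1.33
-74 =-74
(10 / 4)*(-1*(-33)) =165 / 2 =82.50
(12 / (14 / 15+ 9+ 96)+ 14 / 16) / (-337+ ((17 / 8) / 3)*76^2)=37689 / 143175256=0.00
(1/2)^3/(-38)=-1/304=-0.00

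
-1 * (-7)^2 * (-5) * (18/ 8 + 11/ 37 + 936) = 34031725/ 148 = 229944.09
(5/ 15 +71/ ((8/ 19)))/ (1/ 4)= 675.83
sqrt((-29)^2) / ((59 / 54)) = 1566 / 59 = 26.54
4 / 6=2 / 3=0.67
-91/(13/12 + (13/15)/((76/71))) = -3990/83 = -48.07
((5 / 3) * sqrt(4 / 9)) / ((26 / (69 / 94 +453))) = 19.39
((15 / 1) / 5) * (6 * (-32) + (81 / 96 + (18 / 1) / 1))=-16623 / 32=-519.47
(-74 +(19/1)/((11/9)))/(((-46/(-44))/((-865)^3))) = 36187739467.39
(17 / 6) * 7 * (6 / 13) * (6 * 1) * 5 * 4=14280 / 13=1098.46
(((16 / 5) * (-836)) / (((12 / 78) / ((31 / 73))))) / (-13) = 207328 / 365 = 568.02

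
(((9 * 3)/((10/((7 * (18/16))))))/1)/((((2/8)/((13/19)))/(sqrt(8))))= 22113 * sqrt(2)/190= 164.59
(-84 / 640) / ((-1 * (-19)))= -21 / 3040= -0.01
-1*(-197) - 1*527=-330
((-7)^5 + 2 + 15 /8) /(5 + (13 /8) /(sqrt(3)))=-16131000 /4631 + 1747525 * sqrt(3) /4631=-2829.67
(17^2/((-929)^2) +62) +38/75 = 4045957883/64728075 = 62.51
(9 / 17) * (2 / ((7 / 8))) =144 / 119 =1.21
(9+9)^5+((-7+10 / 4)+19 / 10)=9447827 / 5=1889565.40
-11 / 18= -0.61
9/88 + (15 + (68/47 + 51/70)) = 2501113/144760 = 17.28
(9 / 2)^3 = 91.12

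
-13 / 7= -1.86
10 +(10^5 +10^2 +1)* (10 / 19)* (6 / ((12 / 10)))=5005240 / 19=263433.68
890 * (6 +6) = 10680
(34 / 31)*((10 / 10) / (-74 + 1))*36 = -1224 / 2263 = -0.54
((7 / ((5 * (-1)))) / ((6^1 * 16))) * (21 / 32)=-49 / 5120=-0.01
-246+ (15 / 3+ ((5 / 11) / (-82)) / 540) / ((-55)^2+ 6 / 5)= -362601932621 / 1474001496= -246.00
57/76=3/4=0.75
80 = 80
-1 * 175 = -175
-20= -20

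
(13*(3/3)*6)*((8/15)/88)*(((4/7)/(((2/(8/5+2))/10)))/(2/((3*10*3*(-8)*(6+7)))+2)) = 1752192/720643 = 2.43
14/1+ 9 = 23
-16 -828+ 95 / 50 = -8421 / 10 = -842.10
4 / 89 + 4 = 360 / 89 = 4.04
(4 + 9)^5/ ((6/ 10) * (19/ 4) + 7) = 7425860/ 197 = 37694.72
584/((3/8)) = 4672/3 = 1557.33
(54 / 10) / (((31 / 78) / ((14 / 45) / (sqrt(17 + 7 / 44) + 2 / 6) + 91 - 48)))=58968 * sqrt(8305) / 5232025 + 3056352858 / 5232025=585.19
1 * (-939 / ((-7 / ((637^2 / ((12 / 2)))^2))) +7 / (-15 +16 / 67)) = 613511603166.11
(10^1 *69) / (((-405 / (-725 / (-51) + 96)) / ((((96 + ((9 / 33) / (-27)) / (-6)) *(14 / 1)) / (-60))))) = 938300755 / 223074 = 4206.23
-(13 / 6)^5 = -371293 / 7776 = -47.75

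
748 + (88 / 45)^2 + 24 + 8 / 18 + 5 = 1582069 / 2025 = 781.27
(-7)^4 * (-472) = -1133272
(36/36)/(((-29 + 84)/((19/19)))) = 0.02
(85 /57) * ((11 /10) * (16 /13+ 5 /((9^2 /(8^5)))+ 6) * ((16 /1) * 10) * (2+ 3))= 159887543200 /60021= 2663860.04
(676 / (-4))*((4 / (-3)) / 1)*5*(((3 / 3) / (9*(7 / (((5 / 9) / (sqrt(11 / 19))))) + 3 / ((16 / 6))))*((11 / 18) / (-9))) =70642000 / 6109824087 - 41641600*sqrt(209) / 678869343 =-0.88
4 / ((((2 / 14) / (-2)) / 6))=-336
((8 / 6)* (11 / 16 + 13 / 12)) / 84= 85 / 3024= 0.03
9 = 9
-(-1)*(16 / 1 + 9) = 25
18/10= 9/5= 1.80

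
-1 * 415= -415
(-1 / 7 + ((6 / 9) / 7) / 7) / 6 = -19 / 882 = -0.02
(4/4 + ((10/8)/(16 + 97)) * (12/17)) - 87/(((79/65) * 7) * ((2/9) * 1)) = -95628079/2124626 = -45.01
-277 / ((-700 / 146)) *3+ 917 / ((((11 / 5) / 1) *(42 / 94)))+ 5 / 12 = 8520961 / 7700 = 1106.62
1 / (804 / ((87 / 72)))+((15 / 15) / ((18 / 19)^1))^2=193757 / 173664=1.12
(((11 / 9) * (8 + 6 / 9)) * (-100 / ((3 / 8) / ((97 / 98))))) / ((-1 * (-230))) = -1109680 / 91287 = -12.16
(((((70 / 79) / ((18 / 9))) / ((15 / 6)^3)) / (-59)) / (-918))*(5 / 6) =14 / 32090985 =0.00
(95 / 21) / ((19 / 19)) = 95 / 21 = 4.52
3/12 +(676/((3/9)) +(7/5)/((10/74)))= 203861/100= 2038.61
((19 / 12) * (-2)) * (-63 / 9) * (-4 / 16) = -133 / 24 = -5.54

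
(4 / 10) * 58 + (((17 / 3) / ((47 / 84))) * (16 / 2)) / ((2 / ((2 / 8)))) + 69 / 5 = 2215 / 47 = 47.13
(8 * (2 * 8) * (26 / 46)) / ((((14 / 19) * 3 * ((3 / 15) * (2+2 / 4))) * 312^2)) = 38 / 56511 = 0.00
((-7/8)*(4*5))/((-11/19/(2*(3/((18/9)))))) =1995/22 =90.68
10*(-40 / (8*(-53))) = 50 / 53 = 0.94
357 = 357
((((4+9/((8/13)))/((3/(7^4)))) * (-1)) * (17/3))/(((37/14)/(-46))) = 1470208.73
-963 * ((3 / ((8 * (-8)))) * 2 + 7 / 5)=-201267 / 160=-1257.92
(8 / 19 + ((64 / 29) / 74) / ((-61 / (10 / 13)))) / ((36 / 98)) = 166625284 / 145502019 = 1.15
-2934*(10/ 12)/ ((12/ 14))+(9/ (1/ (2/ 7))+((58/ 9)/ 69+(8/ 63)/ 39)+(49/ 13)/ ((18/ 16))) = -321715031/ 113022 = -2846.48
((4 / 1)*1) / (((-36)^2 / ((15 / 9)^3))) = 125 / 8748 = 0.01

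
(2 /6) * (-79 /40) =-79 /120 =-0.66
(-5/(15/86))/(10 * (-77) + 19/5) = 430/11493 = 0.04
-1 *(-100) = 100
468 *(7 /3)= 1092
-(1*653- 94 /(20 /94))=-1056 /5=-211.20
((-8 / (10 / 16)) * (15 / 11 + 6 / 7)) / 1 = -10944 / 385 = -28.43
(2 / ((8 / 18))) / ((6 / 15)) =45 / 4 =11.25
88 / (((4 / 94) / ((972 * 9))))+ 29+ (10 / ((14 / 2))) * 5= 126636301 / 7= 18090900.14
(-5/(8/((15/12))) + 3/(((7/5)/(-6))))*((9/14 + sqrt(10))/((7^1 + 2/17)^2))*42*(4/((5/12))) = -1589211*sqrt(10)/14641 - 14302899/204974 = -413.03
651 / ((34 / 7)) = 4557 / 34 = 134.03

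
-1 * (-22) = 22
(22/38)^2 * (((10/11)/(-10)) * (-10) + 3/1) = 473/361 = 1.31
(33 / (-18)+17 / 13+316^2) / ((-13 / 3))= -7788727 / 338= -23043.57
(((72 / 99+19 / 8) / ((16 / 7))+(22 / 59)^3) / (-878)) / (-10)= 407471653 / 2538944488960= 0.00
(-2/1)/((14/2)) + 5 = 33/7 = 4.71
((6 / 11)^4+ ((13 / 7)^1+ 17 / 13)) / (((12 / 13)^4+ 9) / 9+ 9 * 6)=9522993168 / 161228346433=0.06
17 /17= 1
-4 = -4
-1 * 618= -618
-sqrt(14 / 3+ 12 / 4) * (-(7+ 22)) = 29 * sqrt(69) / 3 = 80.30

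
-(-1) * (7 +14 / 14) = 8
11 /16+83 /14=741 /112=6.62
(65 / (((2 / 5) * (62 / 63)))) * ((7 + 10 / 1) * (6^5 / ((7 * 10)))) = 9666540 / 31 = 311823.87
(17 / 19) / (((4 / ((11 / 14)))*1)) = 187 / 1064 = 0.18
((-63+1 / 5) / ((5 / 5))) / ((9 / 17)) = -118.62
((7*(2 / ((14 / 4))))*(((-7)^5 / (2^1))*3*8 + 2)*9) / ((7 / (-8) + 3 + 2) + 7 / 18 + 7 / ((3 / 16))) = -522759744 / 3013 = -173501.41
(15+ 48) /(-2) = -63 /2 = -31.50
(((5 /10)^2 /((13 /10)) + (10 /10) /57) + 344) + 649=1471937 /1482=993.21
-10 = -10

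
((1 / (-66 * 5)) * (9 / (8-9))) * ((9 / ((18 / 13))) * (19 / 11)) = 741 / 2420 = 0.31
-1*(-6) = 6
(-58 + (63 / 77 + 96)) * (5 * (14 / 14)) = 194.09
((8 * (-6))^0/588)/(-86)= -1/50568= -0.00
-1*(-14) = 14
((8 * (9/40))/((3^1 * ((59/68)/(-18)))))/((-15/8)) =9792/1475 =6.64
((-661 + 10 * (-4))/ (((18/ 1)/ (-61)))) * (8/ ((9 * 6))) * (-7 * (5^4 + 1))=-374757404/ 243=-1542211.54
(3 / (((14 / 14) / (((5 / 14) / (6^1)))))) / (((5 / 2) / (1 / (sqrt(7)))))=sqrt(7) / 98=0.03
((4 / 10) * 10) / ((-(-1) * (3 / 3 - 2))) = -4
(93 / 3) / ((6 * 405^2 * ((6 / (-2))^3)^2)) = 31 / 717445350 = 0.00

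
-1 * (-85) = 85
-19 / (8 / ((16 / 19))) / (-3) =2 / 3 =0.67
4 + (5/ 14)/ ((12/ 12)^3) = 61/ 14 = 4.36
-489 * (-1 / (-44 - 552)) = -489 / 596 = -0.82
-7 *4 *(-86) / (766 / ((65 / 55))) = 15652 / 4213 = 3.72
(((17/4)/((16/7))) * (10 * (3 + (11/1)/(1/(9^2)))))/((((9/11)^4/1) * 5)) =259599571/34992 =7418.83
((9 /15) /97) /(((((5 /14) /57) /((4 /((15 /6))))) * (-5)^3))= -19152 /1515625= -0.01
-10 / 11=-0.91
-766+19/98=-75049/98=-765.81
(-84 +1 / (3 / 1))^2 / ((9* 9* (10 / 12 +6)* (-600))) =-63001 / 2988900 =-0.02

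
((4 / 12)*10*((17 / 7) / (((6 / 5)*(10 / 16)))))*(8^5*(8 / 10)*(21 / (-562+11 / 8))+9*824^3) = 5118870765621248 / 94185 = 54349108304.10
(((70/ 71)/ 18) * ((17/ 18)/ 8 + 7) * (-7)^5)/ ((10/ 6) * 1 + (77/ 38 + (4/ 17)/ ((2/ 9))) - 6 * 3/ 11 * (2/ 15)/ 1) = -10711426735625/ 7410953304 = -1445.35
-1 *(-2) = 2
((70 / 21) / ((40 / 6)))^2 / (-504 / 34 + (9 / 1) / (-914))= -7769 / 460962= -0.02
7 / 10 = 0.70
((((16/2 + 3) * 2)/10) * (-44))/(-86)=242/215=1.13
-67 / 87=-0.77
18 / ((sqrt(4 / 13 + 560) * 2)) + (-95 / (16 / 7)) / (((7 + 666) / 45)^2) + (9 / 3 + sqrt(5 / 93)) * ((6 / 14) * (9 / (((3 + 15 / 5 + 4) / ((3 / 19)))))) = -15011649 / 4819164560 + 27 * sqrt(465) / 41230 + 3 * sqrt(23673) / 1214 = 0.39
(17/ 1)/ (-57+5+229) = 17/ 177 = 0.10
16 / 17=0.94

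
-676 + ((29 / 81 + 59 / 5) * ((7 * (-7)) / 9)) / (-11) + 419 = -250.98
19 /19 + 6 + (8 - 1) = 14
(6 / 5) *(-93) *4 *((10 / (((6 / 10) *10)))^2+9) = -26288 / 5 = -5257.60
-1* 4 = -4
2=2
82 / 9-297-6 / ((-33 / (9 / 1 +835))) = -13309 / 99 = -134.43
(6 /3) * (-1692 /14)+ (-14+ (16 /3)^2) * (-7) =-21598 /63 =-342.83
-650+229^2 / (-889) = -630291 / 889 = -708.99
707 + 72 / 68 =708.06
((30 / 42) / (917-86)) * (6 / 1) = 10 / 1939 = 0.01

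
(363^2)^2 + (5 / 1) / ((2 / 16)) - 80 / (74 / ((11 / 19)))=12206237788463 / 703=17363069400.37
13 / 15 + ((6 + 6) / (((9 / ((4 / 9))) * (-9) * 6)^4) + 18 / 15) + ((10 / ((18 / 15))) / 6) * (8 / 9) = 3.30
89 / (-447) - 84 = -37637 / 447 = -84.20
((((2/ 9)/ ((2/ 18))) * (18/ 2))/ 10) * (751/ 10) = 6759/ 50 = 135.18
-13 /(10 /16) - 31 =-259 /5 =-51.80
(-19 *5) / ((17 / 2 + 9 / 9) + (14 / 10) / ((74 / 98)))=-35150 / 4201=-8.37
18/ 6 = 3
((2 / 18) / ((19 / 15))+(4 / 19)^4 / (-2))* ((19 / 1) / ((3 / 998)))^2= 33775491644 / 9747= 3465219.21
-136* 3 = -408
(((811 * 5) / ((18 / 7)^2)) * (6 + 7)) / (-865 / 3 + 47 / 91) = -235056185 / 8485992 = -27.70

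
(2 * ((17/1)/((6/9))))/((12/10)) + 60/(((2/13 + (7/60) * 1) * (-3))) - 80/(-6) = -22915/1266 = -18.10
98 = 98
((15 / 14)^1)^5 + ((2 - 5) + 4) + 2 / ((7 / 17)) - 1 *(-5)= 6598607 / 537824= 12.27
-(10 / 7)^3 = -2.92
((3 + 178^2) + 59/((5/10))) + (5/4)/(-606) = 77095315/2424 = 31805.00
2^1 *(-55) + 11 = -99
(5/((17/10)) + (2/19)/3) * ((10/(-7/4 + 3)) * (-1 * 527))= -12547.93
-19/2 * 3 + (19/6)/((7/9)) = -171/7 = -24.43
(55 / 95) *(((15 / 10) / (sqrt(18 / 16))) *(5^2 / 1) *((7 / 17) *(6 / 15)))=770 *sqrt(2) / 323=3.37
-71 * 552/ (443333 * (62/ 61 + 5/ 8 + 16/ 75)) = -1434427200/ 30094774039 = -0.05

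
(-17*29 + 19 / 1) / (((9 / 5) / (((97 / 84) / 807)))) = -38315 / 101682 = -0.38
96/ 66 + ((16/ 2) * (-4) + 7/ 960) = -322483/ 10560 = -30.54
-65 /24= -2.71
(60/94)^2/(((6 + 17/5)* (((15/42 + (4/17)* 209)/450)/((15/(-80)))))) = -0.07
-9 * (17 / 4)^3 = -44217 / 64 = -690.89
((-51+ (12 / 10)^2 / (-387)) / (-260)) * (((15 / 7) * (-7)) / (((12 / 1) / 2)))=-54829 / 111800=-0.49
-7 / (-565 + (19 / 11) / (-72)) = 0.01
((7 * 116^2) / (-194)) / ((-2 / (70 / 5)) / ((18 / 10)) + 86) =-2967048 / 525061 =-5.65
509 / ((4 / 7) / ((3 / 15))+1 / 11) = 39193 / 227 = 172.66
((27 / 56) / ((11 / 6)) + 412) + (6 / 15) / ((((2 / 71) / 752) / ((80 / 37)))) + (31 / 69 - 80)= 18416608181 / 786324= 23421.14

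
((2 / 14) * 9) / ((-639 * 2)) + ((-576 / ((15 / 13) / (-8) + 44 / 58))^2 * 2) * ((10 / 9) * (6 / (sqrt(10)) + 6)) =4023892574208 * sqrt(10) / 3433609 + 39997492184193911 / 3413007346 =15425050.24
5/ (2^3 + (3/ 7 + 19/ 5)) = 175/ 428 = 0.41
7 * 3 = 21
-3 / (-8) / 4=3 / 32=0.09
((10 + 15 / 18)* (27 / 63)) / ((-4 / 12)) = -195 / 14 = -13.93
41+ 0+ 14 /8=171 /4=42.75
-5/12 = -0.42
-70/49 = -10/7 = -1.43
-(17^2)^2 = -83521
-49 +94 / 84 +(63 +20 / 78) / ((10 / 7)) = -4916 / 1365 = -3.60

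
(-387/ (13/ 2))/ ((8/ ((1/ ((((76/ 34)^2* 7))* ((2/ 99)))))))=-11072457/ 1051232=-10.53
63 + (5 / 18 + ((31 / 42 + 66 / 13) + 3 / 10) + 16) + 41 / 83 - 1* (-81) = 113444621 / 679770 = 166.89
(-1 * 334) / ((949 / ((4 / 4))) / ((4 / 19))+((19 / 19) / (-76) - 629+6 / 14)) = -44422 / 515929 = -0.09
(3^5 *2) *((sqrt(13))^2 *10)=63180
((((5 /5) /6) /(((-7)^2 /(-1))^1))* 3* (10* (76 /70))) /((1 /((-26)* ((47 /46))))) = 23218 /7889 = 2.94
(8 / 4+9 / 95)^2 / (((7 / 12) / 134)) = 63678408 / 63175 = 1007.97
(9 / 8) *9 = 81 / 8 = 10.12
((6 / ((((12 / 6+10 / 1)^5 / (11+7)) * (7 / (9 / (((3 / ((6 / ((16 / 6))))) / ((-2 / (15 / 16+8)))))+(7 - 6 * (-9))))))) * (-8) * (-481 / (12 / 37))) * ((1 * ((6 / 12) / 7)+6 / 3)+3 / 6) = 11646083 / 103488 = 112.54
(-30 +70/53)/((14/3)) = -2280/371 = -6.15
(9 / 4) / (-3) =-3 / 4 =-0.75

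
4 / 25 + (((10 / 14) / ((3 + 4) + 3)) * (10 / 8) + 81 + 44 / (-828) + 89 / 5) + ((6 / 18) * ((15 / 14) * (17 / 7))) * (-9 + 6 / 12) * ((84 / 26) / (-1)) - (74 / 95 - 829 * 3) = 186756353681 / 71580600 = 2609.04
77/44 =7/4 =1.75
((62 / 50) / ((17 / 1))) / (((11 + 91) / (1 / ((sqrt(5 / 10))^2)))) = 31 / 21675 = 0.00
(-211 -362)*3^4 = -46413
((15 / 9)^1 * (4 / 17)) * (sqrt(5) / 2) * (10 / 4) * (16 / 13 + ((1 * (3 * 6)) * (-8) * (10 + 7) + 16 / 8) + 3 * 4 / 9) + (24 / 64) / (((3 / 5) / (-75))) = -2382350 * sqrt(5) / 1989 - 375 / 8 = -2725.15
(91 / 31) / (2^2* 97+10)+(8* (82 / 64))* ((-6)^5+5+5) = -491061608 / 6169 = -79601.49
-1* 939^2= -881721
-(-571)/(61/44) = 411.87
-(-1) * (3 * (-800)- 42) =-2442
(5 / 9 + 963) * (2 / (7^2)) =17344 / 441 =39.33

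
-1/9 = -0.11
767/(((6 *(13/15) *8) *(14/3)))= 885/224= 3.95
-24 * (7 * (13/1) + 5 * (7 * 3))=-4704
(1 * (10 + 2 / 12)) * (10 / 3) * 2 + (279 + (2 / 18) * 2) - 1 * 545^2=-296678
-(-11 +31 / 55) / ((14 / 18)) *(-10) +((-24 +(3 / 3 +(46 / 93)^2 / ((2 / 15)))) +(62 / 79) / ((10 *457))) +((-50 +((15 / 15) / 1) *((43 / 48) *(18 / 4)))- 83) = -52083617609629 / 183189510240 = -284.32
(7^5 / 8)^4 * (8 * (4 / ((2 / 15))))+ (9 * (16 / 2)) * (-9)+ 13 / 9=10771955950176130471 / 2304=4675328103375056.63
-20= -20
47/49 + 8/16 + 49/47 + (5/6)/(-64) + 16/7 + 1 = 5106629/884352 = 5.77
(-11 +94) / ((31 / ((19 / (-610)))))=-0.08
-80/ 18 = -40/ 9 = -4.44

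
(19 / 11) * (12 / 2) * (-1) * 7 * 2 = -1596 / 11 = -145.09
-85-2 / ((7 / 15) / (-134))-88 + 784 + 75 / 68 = 564721 / 476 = 1186.39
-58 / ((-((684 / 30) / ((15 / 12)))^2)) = 18125 / 103968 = 0.17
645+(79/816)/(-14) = 7368401/11424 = 644.99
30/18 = 5/3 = 1.67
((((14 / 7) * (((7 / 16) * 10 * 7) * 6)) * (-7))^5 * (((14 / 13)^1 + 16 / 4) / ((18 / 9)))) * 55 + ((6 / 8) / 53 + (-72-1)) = -346800244081559229906067 / 22048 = -15729328922421953460.91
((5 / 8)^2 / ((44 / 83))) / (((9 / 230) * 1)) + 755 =9805985 / 12672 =773.83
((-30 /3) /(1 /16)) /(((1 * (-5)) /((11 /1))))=352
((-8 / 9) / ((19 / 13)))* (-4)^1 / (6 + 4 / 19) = 208 / 531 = 0.39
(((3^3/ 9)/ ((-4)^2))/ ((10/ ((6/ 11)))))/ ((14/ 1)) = 0.00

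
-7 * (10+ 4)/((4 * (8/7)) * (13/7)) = -2401/208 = -11.54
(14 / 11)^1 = 14 / 11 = 1.27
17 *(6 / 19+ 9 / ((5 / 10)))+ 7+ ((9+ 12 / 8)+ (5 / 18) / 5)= 56246 / 171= 328.92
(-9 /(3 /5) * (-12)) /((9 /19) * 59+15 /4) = 4560 /803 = 5.68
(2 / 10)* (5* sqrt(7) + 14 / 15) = 14 / 75 + sqrt(7) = 2.83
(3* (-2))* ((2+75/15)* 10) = -420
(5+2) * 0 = 0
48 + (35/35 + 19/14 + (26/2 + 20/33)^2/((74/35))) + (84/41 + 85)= 2601515624/11564091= 224.96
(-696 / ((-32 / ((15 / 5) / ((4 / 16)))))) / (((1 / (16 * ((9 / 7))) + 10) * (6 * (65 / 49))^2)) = 2506644 / 6113575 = 0.41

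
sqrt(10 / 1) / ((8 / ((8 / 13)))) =sqrt(10) / 13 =0.24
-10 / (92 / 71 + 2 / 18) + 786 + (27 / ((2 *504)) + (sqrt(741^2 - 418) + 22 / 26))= sqrt(548663) + 1020668773 / 1308944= 1520.48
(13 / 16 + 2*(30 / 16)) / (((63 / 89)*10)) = 6497 / 10080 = 0.64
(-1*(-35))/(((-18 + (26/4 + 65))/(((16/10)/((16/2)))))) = 14/107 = 0.13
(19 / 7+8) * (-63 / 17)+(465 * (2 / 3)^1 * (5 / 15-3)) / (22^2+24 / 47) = -12023705 / 290343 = -41.41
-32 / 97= -0.33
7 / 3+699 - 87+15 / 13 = 24004 / 39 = 615.49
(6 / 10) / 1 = 3 / 5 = 0.60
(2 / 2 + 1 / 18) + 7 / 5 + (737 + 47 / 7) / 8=120229 / 1260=95.42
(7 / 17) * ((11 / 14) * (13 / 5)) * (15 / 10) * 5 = 429 / 68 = 6.31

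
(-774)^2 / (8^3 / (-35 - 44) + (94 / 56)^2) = -37104371136 / 226897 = -163529.58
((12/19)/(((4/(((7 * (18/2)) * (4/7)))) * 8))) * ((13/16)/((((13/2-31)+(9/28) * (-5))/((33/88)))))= -7371/888896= -0.01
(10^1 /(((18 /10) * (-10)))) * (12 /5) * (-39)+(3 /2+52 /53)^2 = 653441 /11236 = 58.16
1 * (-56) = -56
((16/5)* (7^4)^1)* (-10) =-76832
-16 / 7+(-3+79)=516 / 7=73.71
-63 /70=-9 /10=-0.90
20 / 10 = 2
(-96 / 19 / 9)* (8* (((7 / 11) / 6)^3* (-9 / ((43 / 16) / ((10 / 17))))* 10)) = 17561600 / 166376331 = 0.11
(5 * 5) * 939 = 23475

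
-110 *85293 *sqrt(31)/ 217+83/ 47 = 83/ 47 - 9382230 *sqrt(31)/ 217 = -240726.56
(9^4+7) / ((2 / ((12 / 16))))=2463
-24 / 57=-8 / 19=-0.42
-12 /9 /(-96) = 1 /72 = 0.01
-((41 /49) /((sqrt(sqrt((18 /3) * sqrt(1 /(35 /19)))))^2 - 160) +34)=-34 +41 /(49 * (-19^(1 /4) * 35^(3 /4) * sqrt(6) /35 +160))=-33.99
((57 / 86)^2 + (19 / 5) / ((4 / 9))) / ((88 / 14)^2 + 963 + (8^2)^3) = 214326 / 6274036045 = 0.00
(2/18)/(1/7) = 7/9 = 0.78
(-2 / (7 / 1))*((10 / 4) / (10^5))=-1 / 140000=-0.00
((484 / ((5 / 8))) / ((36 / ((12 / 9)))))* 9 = 3872 / 15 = 258.13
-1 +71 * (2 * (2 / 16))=67 / 4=16.75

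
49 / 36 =1.36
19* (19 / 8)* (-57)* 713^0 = -20577 / 8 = -2572.12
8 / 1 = 8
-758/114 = -379/57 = -6.65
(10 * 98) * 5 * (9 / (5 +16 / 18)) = 396900 / 53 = 7488.68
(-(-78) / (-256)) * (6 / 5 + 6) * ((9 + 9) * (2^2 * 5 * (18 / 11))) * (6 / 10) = -85293 / 110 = -775.39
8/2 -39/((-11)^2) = 445/121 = 3.68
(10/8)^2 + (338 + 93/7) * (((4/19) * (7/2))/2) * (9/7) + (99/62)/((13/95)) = 154047583/857584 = 179.63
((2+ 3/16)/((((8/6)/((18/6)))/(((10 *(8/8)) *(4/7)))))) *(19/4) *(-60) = -64125/8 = -8015.62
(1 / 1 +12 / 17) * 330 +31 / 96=919247 / 1632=563.26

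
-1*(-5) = 5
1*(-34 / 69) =-0.49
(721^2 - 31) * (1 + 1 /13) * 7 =50941380 /13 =3918567.69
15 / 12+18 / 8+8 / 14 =57 / 14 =4.07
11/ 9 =1.22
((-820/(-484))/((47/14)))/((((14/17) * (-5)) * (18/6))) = -697/17061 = -0.04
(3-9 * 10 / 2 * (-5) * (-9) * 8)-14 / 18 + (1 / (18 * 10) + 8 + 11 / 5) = -2913763 / 180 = -16187.57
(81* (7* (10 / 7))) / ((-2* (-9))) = 45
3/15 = 1/5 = 0.20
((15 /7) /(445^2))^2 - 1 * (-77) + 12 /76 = 112675653500021 /1460325659275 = 77.16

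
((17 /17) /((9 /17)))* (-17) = -289 /9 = -32.11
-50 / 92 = -25 / 46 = -0.54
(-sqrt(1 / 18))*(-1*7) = 7*sqrt(2) / 6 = 1.65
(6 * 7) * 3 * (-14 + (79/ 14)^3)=4091607/ 196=20875.55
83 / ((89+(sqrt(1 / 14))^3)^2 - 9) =4944616400808 / 471346982518945 - 567557984* sqrt(14) / 471346982518945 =0.01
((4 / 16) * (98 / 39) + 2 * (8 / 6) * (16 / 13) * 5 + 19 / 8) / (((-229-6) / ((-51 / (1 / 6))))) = 308907 / 12220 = 25.28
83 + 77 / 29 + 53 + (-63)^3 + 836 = -7223098 / 29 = -249072.34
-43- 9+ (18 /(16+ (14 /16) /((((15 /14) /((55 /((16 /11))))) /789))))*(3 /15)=-135230036 /2600585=-52.00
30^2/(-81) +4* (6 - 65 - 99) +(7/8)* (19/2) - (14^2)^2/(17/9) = -51341123/2448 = -20972.68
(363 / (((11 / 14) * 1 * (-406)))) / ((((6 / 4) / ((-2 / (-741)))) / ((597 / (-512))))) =2189 / 916864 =0.00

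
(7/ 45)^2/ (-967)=-49/ 1958175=-0.00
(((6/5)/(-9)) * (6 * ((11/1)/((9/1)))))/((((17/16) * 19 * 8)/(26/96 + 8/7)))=-55/6426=-0.01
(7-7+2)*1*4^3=128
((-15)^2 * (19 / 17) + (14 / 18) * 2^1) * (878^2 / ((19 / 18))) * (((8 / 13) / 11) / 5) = 477491716672 / 230945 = 2067555.98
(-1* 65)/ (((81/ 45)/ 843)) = -91325/ 3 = -30441.67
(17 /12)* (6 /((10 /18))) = 153 /10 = 15.30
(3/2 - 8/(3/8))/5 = -119/30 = -3.97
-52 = -52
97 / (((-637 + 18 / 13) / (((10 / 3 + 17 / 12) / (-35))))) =23959 / 1156820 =0.02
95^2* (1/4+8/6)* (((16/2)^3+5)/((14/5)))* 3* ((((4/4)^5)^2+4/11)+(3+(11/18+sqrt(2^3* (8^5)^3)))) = 19122992238283375/144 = 132798557210301.22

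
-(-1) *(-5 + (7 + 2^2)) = 6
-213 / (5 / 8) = -1704 / 5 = -340.80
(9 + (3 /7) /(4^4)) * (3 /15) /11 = 16131 /98560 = 0.16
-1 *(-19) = 19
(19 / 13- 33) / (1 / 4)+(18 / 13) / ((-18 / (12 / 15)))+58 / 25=-40266 / 325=-123.90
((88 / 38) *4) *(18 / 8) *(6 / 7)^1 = 2376 / 133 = 17.86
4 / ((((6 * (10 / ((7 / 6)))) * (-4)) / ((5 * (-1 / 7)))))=1 / 72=0.01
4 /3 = 1.33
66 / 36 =11 / 6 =1.83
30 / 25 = 6 / 5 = 1.20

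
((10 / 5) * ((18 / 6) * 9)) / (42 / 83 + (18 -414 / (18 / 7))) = -4482 / 11827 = -0.38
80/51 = 1.57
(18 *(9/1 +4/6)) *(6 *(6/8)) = 783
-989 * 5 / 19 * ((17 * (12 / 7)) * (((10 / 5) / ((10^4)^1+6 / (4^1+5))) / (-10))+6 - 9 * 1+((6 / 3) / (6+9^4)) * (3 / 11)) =37516005413611 / 48040807507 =780.92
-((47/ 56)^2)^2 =-4879681/ 9834496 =-0.50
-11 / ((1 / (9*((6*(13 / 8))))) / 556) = -536679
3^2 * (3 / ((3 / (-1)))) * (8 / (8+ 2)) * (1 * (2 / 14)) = -36 / 35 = -1.03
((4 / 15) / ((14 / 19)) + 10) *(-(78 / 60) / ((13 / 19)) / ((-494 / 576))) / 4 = 13056 / 2275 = 5.74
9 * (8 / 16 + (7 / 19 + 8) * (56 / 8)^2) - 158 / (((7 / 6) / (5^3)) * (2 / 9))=-19280637 / 266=-72483.60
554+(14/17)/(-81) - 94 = 633406/1377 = 459.99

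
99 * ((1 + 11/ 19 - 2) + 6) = 552.32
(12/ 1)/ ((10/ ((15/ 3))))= 6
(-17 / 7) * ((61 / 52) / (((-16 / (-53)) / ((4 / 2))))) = -54961 / 2912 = -18.87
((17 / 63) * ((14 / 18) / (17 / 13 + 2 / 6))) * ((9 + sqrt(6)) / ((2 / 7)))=5.13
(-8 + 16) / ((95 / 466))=39.24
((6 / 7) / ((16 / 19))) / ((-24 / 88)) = -209 / 56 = -3.73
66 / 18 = 11 / 3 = 3.67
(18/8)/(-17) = -0.13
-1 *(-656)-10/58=19019/29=655.83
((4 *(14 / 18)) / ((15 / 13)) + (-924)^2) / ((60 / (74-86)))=-115260124 / 675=-170755.74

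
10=10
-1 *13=-13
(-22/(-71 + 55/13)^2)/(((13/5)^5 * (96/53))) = -1821875/79453081344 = -0.00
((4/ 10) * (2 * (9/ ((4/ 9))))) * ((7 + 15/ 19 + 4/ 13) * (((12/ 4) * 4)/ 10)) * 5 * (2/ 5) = 314.82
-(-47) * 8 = 376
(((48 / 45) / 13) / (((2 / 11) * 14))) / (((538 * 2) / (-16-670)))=-1078 / 52455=-0.02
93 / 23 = 4.04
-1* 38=-38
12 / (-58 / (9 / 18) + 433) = 12 / 317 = 0.04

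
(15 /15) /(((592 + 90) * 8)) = 1 /5456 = 0.00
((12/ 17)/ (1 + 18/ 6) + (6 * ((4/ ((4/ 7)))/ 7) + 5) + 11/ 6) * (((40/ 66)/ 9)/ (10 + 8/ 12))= 6635/ 80784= 0.08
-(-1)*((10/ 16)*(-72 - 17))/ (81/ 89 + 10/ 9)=-356445/ 12952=-27.52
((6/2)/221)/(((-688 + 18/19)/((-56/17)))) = 1596/24521939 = 0.00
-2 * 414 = -828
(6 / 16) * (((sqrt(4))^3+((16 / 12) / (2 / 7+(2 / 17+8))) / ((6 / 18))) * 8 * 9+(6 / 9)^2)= 229.02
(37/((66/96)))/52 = 148/143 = 1.03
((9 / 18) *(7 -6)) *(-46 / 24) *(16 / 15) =-46 / 45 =-1.02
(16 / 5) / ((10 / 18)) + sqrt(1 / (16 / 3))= sqrt(3) / 4 + 144 / 25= 6.19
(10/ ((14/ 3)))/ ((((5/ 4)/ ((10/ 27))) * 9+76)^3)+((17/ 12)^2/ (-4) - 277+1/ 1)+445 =418701617647315/ 2484901645632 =168.50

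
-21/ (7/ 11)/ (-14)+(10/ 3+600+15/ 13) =331337/ 546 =606.84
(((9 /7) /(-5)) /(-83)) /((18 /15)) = 3 /1162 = 0.00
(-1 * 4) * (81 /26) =-162 /13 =-12.46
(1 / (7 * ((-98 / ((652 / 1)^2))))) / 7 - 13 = -243765 / 2401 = -101.53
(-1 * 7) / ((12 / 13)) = -91 / 12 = -7.58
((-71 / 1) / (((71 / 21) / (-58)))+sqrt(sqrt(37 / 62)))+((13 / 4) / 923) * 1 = 1218.88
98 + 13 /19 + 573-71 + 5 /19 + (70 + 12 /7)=672.66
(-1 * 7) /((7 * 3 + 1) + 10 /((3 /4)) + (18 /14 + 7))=-147 /916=-0.16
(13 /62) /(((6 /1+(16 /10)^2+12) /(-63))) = -0.64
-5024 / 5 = -1004.80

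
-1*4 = -4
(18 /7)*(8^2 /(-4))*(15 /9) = -480 /7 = -68.57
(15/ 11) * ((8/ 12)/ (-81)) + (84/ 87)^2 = 690134/ 749331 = 0.92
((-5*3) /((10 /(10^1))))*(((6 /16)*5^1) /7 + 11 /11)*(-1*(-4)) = -1065 /14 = -76.07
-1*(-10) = 10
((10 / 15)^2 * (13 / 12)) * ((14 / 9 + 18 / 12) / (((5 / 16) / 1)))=4.71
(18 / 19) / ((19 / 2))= 36 / 361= 0.10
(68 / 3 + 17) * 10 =1190 / 3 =396.67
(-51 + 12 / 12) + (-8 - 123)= -181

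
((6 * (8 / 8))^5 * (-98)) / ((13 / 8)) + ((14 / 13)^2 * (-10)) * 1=-79254952 / 169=-468964.21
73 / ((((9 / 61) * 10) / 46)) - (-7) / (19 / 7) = 1948166 / 855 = 2278.56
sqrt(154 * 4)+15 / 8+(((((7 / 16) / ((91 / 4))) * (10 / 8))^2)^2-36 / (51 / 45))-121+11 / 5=-23656645775483 / 159100764160+2 * sqrt(154)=-123.87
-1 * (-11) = 11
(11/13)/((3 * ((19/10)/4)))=440/741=0.59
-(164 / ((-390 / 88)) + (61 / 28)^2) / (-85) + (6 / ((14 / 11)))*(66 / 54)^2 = 779237059 / 116953200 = 6.66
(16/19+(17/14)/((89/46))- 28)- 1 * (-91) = 763128/11837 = 64.47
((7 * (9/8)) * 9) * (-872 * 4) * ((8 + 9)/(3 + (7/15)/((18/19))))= -1134703080/943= -1203290.65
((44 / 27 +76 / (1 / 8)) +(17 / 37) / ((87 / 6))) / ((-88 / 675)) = -220781225 / 47212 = -4676.38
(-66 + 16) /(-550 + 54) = 0.10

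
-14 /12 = -7 /6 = -1.17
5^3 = 125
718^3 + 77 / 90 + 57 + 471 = 33313208477 / 90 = 370146760.86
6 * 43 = 258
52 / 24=13 / 6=2.17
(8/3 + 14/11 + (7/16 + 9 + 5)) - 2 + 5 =11287/528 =21.38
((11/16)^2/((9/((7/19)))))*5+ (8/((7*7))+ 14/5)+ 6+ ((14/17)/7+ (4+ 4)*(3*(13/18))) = 4833670007/182327040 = 26.51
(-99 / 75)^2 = 1089 / 625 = 1.74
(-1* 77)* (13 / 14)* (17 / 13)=-187 / 2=-93.50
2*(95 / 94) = 95 / 47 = 2.02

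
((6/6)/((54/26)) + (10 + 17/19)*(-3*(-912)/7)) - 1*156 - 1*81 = 760114/189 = 4021.77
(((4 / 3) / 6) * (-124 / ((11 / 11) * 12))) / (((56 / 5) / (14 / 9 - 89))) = 121985 / 6804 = 17.93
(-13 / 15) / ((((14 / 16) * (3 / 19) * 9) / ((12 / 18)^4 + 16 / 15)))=-1011712 / 1148175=-0.88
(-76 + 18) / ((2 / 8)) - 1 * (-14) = -218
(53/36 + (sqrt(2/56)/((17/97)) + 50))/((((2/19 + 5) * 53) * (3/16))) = 152 * sqrt(7)/18921 + 140828/138807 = 1.04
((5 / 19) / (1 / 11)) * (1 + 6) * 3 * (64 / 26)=36960 / 247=149.64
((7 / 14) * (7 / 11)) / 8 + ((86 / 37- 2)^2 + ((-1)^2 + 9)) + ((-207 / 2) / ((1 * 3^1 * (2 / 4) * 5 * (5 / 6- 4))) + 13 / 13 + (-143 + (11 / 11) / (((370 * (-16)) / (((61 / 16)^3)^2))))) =-98322617156255341 / 768050211061760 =-128.02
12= 12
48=48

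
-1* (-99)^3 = 970299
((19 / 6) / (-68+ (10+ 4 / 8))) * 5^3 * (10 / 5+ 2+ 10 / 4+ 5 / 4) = -14725 / 276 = -53.35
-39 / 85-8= -719 / 85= -8.46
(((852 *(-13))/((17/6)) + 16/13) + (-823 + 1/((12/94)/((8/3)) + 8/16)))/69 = -68.54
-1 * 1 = -1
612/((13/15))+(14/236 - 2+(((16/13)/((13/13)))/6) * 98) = 724.32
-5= -5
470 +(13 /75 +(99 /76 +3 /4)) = 672922 /1425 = 472.23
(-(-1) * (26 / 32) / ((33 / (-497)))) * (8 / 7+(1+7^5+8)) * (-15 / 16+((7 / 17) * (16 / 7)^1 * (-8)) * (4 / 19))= 59022605655 / 113696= 519126.49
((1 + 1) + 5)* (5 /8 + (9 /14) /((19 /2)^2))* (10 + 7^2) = 753961 /2888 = 261.07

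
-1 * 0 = 0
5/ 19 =0.26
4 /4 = 1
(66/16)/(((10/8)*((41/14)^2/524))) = 1694616/8405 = 201.62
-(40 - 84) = 44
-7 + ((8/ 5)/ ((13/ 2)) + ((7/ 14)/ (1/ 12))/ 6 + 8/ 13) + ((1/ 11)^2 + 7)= 14706/ 7865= 1.87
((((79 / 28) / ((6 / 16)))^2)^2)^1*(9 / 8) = 3604.99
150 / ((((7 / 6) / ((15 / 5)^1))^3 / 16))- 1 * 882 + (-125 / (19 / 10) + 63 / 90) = 2597670179 / 65170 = 39859.91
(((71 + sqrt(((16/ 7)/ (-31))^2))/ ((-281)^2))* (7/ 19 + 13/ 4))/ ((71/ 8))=8482650/ 23114490413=0.00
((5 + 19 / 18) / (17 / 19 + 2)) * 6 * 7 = 14497 / 165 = 87.86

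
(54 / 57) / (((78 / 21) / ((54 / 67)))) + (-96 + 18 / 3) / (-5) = 301284 / 16549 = 18.21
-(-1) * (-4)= -4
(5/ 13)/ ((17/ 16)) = 0.36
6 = 6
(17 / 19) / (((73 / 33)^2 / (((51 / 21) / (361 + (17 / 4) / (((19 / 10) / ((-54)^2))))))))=314721 / 4878822067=0.00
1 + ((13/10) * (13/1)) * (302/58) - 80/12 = 71627/870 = 82.33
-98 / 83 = -1.18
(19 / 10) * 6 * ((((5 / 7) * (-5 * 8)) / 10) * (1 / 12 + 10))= -2299 / 7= -328.43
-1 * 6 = -6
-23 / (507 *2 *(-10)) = 23 / 10140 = 0.00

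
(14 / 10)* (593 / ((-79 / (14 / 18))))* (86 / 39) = -2498902 / 138645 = -18.02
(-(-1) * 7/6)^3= 343/216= 1.59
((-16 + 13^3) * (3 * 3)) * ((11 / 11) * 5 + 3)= 157032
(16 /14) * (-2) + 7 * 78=3806 /7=543.71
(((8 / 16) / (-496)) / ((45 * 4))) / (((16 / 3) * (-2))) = 1 / 1904640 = 0.00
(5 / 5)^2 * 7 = 7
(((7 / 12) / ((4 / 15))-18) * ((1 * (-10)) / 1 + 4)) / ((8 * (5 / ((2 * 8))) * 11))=69 / 20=3.45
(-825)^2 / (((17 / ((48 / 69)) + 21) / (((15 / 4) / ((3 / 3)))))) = 40837500 / 727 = 56172.63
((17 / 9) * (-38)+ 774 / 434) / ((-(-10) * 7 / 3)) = -136699 / 45570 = -3.00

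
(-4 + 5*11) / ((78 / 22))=187 / 13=14.38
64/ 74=32/ 37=0.86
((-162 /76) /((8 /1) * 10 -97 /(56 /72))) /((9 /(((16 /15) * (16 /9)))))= 896 /89205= 0.01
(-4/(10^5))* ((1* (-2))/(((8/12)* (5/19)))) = 0.00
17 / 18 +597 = 10763 / 18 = 597.94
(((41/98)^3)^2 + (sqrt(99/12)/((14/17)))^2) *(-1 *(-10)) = 53903079515465/442921190432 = 121.70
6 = 6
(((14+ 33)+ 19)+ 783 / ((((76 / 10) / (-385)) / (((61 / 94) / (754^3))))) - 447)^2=404673781871480717048574969 / 2787757416342799074304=145161.05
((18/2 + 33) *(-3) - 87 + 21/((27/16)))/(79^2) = -1805/56169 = -0.03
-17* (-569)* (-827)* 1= -7999571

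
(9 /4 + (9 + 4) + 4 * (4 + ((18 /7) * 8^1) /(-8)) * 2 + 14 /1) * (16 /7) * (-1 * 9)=-41004 /49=-836.82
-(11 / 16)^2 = -0.47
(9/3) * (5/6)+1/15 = 77/30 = 2.57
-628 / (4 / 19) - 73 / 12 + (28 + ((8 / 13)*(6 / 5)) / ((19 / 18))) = -43872887 / 14820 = -2960.38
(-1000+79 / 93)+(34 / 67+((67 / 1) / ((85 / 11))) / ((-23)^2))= -279792143678 / 280176915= -998.63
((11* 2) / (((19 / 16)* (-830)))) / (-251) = 176 / 1979135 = 0.00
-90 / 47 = -1.91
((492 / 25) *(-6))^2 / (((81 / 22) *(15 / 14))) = 33135872 / 9375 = 3534.49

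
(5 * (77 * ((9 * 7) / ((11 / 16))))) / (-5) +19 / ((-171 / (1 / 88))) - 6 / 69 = -128533703 / 18216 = -7056.09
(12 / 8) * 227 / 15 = 227 / 10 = 22.70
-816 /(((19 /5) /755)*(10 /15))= -4620600 /19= -243189.47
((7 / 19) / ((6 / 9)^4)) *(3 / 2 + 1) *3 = 8505 / 608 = 13.99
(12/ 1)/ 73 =12/ 73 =0.16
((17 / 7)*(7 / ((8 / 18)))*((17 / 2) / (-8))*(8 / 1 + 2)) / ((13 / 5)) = -65025 / 416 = -156.31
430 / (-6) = -215 / 3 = -71.67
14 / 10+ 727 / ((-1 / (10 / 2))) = -18168 / 5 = -3633.60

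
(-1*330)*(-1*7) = 2310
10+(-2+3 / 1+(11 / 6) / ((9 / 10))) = 352 / 27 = 13.04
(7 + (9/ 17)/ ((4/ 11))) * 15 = 8625/ 68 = 126.84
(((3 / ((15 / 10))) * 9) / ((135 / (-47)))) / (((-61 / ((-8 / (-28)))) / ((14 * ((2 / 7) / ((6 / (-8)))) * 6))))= -0.94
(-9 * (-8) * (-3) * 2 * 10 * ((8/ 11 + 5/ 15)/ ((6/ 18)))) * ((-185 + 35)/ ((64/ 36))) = 12757500/ 11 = 1159772.73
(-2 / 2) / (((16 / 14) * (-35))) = 1 / 40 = 0.02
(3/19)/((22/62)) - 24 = -4923/209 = -23.56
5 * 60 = 300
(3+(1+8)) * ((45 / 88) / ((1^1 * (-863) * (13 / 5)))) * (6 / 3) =-0.01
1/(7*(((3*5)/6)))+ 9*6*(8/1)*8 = 120962/35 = 3456.06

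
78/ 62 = 39/ 31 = 1.26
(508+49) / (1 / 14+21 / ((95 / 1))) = 740810 / 389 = 1904.40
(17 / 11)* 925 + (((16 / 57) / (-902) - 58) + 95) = 3427316 / 2337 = 1466.55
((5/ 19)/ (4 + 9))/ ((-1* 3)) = -5/ 741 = -0.01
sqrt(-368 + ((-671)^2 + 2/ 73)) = 77 * sqrt(404347)/ 73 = 670.73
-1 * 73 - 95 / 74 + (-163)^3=-4330821.28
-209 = -209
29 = 29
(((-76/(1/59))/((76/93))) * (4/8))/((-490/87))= 477369/980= 487.11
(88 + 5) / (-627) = -31 / 209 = -0.15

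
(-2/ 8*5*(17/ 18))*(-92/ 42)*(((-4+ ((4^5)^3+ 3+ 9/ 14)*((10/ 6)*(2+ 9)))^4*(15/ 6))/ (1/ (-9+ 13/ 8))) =-7159657114566727284248946000000000000000000.00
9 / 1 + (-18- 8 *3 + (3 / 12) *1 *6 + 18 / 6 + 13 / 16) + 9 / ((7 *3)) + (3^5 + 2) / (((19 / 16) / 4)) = 1698153 / 2128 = 798.00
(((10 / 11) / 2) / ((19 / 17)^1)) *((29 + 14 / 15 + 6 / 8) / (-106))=-31297 / 265848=-0.12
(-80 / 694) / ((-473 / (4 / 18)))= 80 / 1477179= 0.00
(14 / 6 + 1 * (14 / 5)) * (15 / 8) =77 / 8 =9.62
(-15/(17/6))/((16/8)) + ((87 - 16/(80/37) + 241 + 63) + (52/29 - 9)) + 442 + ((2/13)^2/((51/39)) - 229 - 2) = 18738767/32045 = 584.76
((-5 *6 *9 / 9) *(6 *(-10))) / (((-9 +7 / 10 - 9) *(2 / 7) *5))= -12600 / 173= -72.83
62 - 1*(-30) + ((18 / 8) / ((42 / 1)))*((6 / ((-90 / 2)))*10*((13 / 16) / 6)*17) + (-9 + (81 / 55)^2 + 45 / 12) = 360840259 / 4065600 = 88.75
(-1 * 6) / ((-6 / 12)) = 12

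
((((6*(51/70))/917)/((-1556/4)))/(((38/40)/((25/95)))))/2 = -1530/901413751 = -0.00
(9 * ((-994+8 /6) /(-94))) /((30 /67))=99763 /470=212.26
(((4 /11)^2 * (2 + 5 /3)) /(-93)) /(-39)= 16 /119691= 0.00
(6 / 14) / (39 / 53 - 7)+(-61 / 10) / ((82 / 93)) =-832152 / 119105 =-6.99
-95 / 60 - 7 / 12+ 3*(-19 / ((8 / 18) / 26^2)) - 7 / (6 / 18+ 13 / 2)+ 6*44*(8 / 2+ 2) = -20938583 / 246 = -85116.19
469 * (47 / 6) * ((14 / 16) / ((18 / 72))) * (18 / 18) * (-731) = -112794031 / 12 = -9399502.58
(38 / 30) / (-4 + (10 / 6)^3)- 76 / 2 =-3059 / 85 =-35.99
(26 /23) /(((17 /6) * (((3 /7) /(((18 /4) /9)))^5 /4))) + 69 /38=3168314 /601749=5.27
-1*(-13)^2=-169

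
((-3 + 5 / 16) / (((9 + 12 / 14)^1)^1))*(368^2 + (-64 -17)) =-40738243 / 1104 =-36900.58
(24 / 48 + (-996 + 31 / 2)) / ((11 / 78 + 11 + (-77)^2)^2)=-5962320 / 214675615561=-0.00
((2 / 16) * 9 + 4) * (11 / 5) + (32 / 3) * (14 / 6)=13019 / 360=36.16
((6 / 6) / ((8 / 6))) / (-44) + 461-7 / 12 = 243091 / 528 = 460.40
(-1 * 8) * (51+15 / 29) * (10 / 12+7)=-93624 / 29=-3228.41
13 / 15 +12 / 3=73 / 15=4.87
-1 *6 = -6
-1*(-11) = 11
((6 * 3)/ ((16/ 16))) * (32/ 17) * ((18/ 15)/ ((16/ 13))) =2808/ 85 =33.04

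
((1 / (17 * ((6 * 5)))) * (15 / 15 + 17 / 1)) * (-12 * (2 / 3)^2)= -16 / 85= -0.19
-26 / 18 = -13 / 9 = -1.44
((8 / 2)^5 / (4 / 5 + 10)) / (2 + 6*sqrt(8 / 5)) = -6400 / 1809 + 2560*sqrt(10) / 603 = 9.89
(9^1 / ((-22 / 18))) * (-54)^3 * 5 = 63772920 / 11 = 5797538.18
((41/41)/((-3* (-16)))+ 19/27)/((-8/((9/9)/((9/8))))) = -313/3888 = -0.08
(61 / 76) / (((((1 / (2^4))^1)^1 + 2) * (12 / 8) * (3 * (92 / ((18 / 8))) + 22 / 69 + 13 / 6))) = 22448 / 10828917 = 0.00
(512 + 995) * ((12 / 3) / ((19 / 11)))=66308 / 19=3489.89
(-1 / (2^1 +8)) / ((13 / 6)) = -0.05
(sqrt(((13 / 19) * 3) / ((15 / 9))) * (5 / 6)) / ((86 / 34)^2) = 289 * sqrt(1235) / 70262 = 0.14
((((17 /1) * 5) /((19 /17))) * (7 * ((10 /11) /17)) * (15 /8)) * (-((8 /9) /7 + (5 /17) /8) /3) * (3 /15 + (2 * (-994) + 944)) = 183056425 /60192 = 3041.21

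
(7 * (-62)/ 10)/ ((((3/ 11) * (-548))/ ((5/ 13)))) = 2387/ 21372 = 0.11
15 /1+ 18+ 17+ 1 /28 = 1401 /28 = 50.04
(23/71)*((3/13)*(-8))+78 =71442/923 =77.40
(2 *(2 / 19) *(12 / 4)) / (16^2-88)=1 / 266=0.00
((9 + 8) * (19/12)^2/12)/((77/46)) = 141151/66528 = 2.12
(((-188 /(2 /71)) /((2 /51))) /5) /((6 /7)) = -397103 /10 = -39710.30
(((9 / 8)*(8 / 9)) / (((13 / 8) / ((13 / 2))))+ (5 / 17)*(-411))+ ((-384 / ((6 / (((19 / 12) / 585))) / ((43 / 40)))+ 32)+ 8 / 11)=-138397733 / 1640925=-84.34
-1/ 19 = -0.05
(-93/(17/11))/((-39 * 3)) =341/663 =0.51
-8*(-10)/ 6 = 40/ 3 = 13.33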